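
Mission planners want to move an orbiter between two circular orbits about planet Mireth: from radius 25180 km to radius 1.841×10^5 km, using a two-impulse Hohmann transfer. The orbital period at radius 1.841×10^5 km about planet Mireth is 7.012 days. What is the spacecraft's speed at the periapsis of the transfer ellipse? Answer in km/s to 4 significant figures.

v = 6.848 km/s

From Kepler's third law T² = 4π²r³/μ at r = 1.841×10^5 km, T = 7.012 days = 7.012 × 86400 s = 6.058368×10^5 s: μ = 4π²r³/T² = 6.71135×10^5 km³/s².
Transfer-ellipse semi-major axis a_t = (r₁ + r₂)/2 = (25180 + 1.841×10^5)/2 = 1.0464×10^5 km.
The periapsis of the transfer ellipse is at r = 25180 km.
Applying v² = μ(2/r − 1/a_t): v = 6.848 km/s.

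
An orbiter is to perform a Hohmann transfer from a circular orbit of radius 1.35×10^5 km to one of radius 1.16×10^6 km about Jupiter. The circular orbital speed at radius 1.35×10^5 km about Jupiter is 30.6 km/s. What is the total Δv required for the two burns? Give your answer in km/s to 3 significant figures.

Δv = 16.0 km/s

From the circular-orbit relation v² = μ/r at r = 1.35×10^5 km: μ = v²r = (30.6)² × 1.35×10^5 = 1.26409×10^8 km³/s².
The Hohmann ellipse has a_t = (r₁ + r₂)/2 = 6.475×10^5 km.
At r₁ the circular-orbit speed is v₁ = √(μ/r₁) = 30.60 km/s.
Transfer-orbit speed at r₁ (vis-viva equation): v_p = √[μ(2/r₁ − 1/a_t)] = 40.96 km/s.
First burn Δv₁ = |v_p − v₁| = 10.36 km/s.
At r₂, v₂ = √(μ/r₂) = 10.439 km/s.
Transfer-orbit speed at r₂: v_a = √[μ(2/r₂ − 1/a_t)] = 4.7666 km/s.
Second burn Δv₂ = |v₂ − v_a| = 5.672 km/s.
Total Δv = Δv₁ + Δv₂ = 16.03 km/s.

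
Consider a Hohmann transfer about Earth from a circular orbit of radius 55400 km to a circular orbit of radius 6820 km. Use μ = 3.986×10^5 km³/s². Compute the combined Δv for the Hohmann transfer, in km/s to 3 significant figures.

Semi-major axis of the transfer orbit: a_t = (55400 + 6820)/2 = 31110 km.
At r₁ the circular-orbit speed is v₁ = √(μ/r₁) = 2.682 km/s.
Transfer-orbit speed at r₁ (vis-viva): v_a = √[μ(2/r₁ − 1/a_t)] = 1.256 km/s.
First burn Δv₁ = |v_a − v₁| = 1.426 km/s.
Circular speed at r₂: v₂ = √(μ/r₂) = 7.6450 km/s.
Transfer-orbit speed at r₂: v_p = √[μ(2/r₂ − 1/a_t)] = 10.202 km/s.
Second burn Δv₂ = |v₂ − v_p| = 2.557 km/s.
Δv = Δv₁ + Δv₂ = 1.426 + 2.557 = 3.983 km/s.

Δv = 3.98 km/s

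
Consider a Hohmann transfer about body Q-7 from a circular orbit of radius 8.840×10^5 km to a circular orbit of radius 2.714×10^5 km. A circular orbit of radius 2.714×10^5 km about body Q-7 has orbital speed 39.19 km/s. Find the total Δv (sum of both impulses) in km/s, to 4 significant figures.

Δv = 16.12 km/s

From the circular-orbit relation v² = μ/r at r = 2.714×10^5 km: μ = v²r = (39.19)² × 2.714×10^5 = 4.16831×10^8 km³/s².
Transfer-ellipse semi-major axis a_t = (r₁ + r₂)/2 = (8.840×10^5 + 2.714×10^5)/2 = 5.777×10^5 km.
At r₁ the circular-orbit speed is v₁ = √(μ/r₁) = 21.715 km/s.
On the transfer ellipse at r₁, vis-viva equation gives v_a = √[μ(2/r₁ − 1/a_t)] = 14.884 km/s.
First burn Δv₁ = |v_a − v₁| = 6.831 km/s.
At r₂, v₂ = √(μ/r₂) = 39.190 km/s.
Transfer-orbit speed at r₂: v_p = √[μ(2/r₂ − 1/a_t)] = 48.479 km/s.
Second burn Δv₂ = |v₂ − v_p| = 9.289 km/s.
Total Δv = Δv₁ + Δv₂ = 16.12 km/s.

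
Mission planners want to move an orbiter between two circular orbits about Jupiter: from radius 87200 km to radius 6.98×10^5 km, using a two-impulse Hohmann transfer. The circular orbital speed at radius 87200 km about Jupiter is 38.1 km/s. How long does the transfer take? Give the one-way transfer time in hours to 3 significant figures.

t = 19.1 hours

From the circular-orbit relation v² = μ/r at r = 87200 km: μ = v²r = (38.1)² × 87200 = 1.26580×10^8 km³/s².
The Hohmann ellipse has a_t = (r₁ + r₂)/2 = 3.926×10^5 km.
Transfer time t = π√(a_t³/μ) = π√((3.926×10^5)³ / 1.26580×10^8) = 68690 s.
Converting: 68690 s ÷ 3600 s/hour = 19.1 hours.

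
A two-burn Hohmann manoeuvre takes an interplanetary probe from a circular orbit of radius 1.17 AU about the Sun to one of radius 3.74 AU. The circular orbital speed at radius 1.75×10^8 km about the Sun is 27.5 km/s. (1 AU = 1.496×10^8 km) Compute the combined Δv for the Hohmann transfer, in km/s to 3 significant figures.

Δv = 11.2 km/s

From the circular-orbit relation v² = μ/r at r = 1.75×10^8 km: μ = v²r = (27.5)² × 1.75×10^8 = 1.32344×10^11 km³/s².
In km: r₁ = 1.17 × 1.496×10^8 = 1.75032×10^8 km; r₂ = 3.74 × 1.496×10^8 = 5.59504×10^8 km.
Semi-major axis of the transfer orbit: a_t = (1.75032×10^8 + 5.59504×10^8)/2 = 3.67268×10^8 km.
At r₁ the circular-orbit speed is v₁ = √(μ/r₁) = 27.497 km/s.
Transfer-orbit speed at r₁ (vis-viva): v_p = √[μ(2/r₁ − 1/a_t)] = 33.939 km/s.
First burn Δv₁ = |v_p − v₁| = 6.442 km/s.
Circular speed at r₂: v₂ = √(μ/r₂) = 15.3798 km/s.
Transfer-orbit speed at r₂: v_a = √[μ(2/r₂ − 1/a_t)] = 10.6174 km/s.
Second burn Δv₂ = |v₂ − v_a| = 4.762 km/s.
Total Δv = Δv₁ + Δv₂ = 11.20 km/s.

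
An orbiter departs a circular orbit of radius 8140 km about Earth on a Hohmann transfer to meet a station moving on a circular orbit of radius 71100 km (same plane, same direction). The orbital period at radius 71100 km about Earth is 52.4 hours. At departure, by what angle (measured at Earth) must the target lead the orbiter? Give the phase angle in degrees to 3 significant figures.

φ = 105°

From Kepler's third law T² = 4π²r³/μ at r = 71100 km, T = 52.4 hours = 52.4 × 3600 s = 1.8864×10^5 s: μ = 4π²r³/T² = 3.98750×10^5 km³/s².
The Hohmann ellipse has a_t = (r₁ + r₂)/2 = 39620 km.
The half-period of the transfer ellipse is t = π√(a_t³/μ) = 39234.8 s.
Target angular speed ω₂ = √(μ/r₂³) = 3.33078×10^-5 rad/s.
Angle swept by the target during transfer: ω₂·t = 1.30682 rad = 74.88°.
Arrival is 180° from departure on the ellipse, so φ = 180° − 74.88° = 105°.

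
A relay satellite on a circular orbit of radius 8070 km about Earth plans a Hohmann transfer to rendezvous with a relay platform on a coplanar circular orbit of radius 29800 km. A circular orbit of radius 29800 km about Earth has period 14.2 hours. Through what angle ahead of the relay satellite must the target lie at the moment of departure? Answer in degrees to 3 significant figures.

φ = 88.8°

From Kepler's third law T² = 4π²r³/μ at r = 29800 km, T = 14.2 hours = 14.2 × 3600 s = 51120 s: μ = 4π²r³/T² = 3.99785×10^5 km³/s².
Transfer-ellipse semi-major axis a_t = (r₁ + r₂)/2 = (8070 + 29800)/2 = 18935 km.
Transfer time t = π√(a_t³/μ) = 12946 s.
Target angular speed ω₂ = √(μ/r₂³) = 1.2291×10^-4 rad/s.
Angle swept by the target during transfer: ω₂·t = 1.5912 rad = 91.17°.
The relay satellite traverses 180° on the transfer ellipse, so the target must lead by 180° − 91.17° = 88.8°.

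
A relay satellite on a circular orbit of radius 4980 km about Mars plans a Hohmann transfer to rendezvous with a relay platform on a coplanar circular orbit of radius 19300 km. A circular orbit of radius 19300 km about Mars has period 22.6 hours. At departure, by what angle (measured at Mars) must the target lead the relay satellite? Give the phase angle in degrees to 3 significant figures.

φ = 90.2°

From Kepler's third law T² = 4π²r³/μ at r = 19300 km, T = 22.6 hours = 22.6 × 3600 s = 81360 s: μ = 4π²r³/T² = 42875.6 km³/s².
Semi-major axis of the transfer orbit: a_t = (4980 + 19300)/2 = 12140 km.
Transfer time t = π√(a_t³/μ) = 20294.3 s.
Target angular speed ω₂ = √(μ/r₂³) = 7.72270×10^-5 rad/s.
Angle swept by the target during transfer: ω₂·t = 1.5673 rad = 89.80°.
The relay satellite traverses 180° on the transfer ellipse, so the target must lead by 180° − 89.80° = 90.2°.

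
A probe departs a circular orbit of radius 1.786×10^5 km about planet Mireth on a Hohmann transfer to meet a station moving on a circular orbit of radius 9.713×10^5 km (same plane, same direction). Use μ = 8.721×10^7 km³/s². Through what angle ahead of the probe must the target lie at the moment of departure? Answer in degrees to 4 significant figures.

φ = 98.02°

Semi-major axis of the transfer orbit: a_t = (1.786×10^5 + 9.713×10^5)/2 = 5.7495×10^5 km.
The half-period of the transfer ellipse is t = π√(a_t³/μ) = 1.4666×10^5 s.
Target angular speed ω₂ = √(μ/r₂³) = 9.7556×10^-6 rad/s.
Angle swept by the target during transfer: ω₂·t = 1.4308 rad = 81.98°.
The probe traverses 180° on the transfer ellipse, so the target must lead by 180° − 81.98° = 98.02°.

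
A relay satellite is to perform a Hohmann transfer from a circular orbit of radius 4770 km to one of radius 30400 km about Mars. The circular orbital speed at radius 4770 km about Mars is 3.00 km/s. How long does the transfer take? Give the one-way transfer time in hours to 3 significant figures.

t = 9.82 hours

From the circular-orbit relation v² = μ/r at r = 4770 km: μ = v²r = (3.00)² × 4770 = 42930.0 km³/s².
Transfer-ellipse semi-major axis a_t = (r₁ + r₂)/2 = (4770 + 30400)/2 = 17585 km.
By Kepler's third law the transfer-orbit period is T = 2π√(a_t³/μ), so t = T/2 = 35360 s.
Converting: 35360 s ÷ 3600 s/hour = 9.82 hours.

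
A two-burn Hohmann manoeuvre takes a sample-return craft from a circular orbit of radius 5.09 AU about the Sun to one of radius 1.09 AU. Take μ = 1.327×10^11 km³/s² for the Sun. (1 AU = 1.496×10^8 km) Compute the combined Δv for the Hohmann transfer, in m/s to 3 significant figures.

Δv = 13400 m/s

In km: r₁ = 5.09 × 1.496×10^8 = 7.61464×10^8 km; r₂ = 1.09 × 1.496×10^8 = 1.63064×10^8 km.
Semi-major axis of the transfer orbit: a_t = (7.61464×10^8 + 1.63064×10^8)/2 = 4.62264×10^8 km.
Circular speed at r₁: v₁ = √(μ/r₁) = √(1.327×10^11/7.61464×10^8) = 13.2011 km/s.
On the transfer ellipse at r₁, vis-viva equation gives v_a = √[μ(2/r₁ − 1/a_t)] = 7.84052 km/s.
First burn Δv₁ = |v_a − v₁| = 5.361 km/s.
Circular speed at r₂: v₂ = √(μ/r₂) = 28.527 km/s.
Transfer-orbit speed at r₂: v_p = √[μ(2/r₂ − 1/a_t)] = 36.613 km/s.
Second burn Δv₂ = |v₂ − v_p| = 8.086 km/s.
Δv = Δv₁ + Δv₂ = 5.361 + 8.086 = 13.45 km/s.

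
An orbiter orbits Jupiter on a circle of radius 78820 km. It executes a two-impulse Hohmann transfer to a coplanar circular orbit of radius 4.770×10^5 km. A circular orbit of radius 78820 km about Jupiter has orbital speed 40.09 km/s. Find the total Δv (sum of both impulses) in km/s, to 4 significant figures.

From the circular-orbit relation v² = μ/r at r = 78820 km: μ = v²r = (40.09)² × 78820 = 1.26680×10^8 km³/s².
The Hohmann ellipse has a_t = (r₁ + r₂)/2 = 2.7791×10^5 km.
At r₁ the circular-orbit speed is v₁ = √(μ/r₁) = 40.09 km/s.
On the transfer ellipse at r₁, vis-viva gives v_p = √[μ(2/r₁ − 1/a_t)] = 52.52 km/s.
First burn Δv₁ = |v_p − v₁| = 12.43 km/s.
Circular speed at r₂: v₂ = √(μ/r₂) = 16.297 km/s.
Transfer-orbit speed at r₂: v_a = √[μ(2/r₂ − 1/a_t)] = 8.6788 km/s.
Second burn Δv₂ = |v₂ − v_a| = 7.618 km/s.
Δv = Δv₁ + Δv₂ = 12.43 + 7.618 = 20.05 km/s.

Δv = 20.05 km/s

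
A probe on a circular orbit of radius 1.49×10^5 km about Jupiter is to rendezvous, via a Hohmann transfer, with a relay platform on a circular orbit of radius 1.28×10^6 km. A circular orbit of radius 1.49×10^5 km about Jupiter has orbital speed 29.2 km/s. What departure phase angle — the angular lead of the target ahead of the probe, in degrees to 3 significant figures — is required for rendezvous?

φ = 105°

From the circular-orbit relation v² = μ/r at r = 1.49×10^5 km: μ = v²r = (29.2)² × 1.49×10^5 = 1.27043×10^8 km³/s².
Transfer-ellipse semi-major axis a_t = (r₁ + r₂)/2 = (1.490×10^5 + 1.280×10^6)/2 = 7.145×10^5 km.
Transfer time t = π√(a_t³/μ) = 1.6834×10^5 s.
The target's mean motion on its circular orbit is ω₂ = √(μ/r₂³) = 7.7833×10^-6 rad/s.
Angle swept by the target during transfer: ω₂·t = 1.3102 rad = 75.07°.
The probe traverses 180° on the transfer ellipse, so the target must lead by 180° − 75.07° = 105°.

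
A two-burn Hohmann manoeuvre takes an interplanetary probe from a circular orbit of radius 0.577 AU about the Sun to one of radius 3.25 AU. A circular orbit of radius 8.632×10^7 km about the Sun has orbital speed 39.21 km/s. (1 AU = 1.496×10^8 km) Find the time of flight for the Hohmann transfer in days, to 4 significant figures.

t = 483.4 days

From the circular-orbit relation v² = μ/r at r = 8.632×10^7 km: μ = v²r = (39.21)² × 8.632×10^7 = 1.32710×10^11 km³/s².
In km: r₁ = 0.577 × 1.496×10^8 = 8.63192×10^7 km; r₂ = 3.25 × 1.496×10^8 = 4.862×10^8 km.
Semi-major axis of the transfer orbit: a_t = (8.63192×10^7 + 4.862×10^8)/2 = 2.862596×10^8 km.
Transfer time t = π√(a_t³/μ) = π√((2.862596×10^8)³ / 1.32710×10^11) = 4.177×10^7 s.
Converting: 4.177×10^7 s ÷ 86400 s/day = 483.4 days.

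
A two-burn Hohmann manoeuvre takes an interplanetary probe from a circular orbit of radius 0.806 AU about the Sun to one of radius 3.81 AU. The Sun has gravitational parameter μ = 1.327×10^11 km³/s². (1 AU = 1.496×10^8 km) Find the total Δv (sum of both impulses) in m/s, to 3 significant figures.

Δv = 15700 m/s

In km: r₁ = 0.806 × 1.496×10^8 = 1.205776×10^8 km; r₂ = 3.81 × 1.496×10^8 = 5.69976×10^8 km.
The Hohmann ellipse has a_t = (r₁ + r₂)/2 = 3.452768×10^8 km.
Circular speed at r₁: v₁ = √(μ/r₁) = √(1.327×10^11/1.205776×10^8) = 33.174 km/s.
Transfer-orbit speed at r₁ (vis-viva equation): v_p = √[μ(2/r₁ − 1/a_t)] = 42.623 km/s.
First burn Δv₁ = |v_p − v₁| = 9.449 km/s.
At r₂, v₂ = √(μ/r₂) = 15.258 km/s.
Transfer-orbit speed at r₂: v_a = √[μ(2/r₂ − 1/a_t)] = 9.0169 km/s.
Second burn Δv₂ = |v₂ − v_a| = 6.241 km/s.
Total Δv = Δv₁ + Δv₂ = 15.69 km/s.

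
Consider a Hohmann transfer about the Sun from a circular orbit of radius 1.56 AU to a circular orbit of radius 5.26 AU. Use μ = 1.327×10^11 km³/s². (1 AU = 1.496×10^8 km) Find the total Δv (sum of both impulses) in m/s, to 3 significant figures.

In km: r₁ = 1.56 × 1.496×10^8 = 2.33376×10^8 km; r₂ = 5.26 × 1.496×10^8 = 7.86896×10^8 km.
Semi-major axis of the transfer orbit: a_t = (2.33376×10^8 + 7.86896×10^8)/2 = 5.10136×10^8 km.
Circular speed at r₁: v₁ = √(μ/r₁) = √(1.327×10^11/2.33376×10^8) = 23.85 km/s.
Transfer-orbit speed at r₁ (vis-viva): v_p = √[μ(2/r₁ − 1/a_t)] = 29.62 km/s.
First burn Δv₁ = |v_p − v₁| = 5.770 km/s.
At r₂, v₂ = √(μ/r₂) = 12.986 km/s.
Transfer-orbit speed at r₂: v_a = √[μ(2/r₂ − 1/a_t)] = 8.7834 km/s.
Second burn Δv₂ = |v₂ − v_a| = 4.203 km/s.
Δv = Δv₁ + Δv₂ = 5.770 + 4.203 = 9.973 km/s.

Δv = 9970 m/s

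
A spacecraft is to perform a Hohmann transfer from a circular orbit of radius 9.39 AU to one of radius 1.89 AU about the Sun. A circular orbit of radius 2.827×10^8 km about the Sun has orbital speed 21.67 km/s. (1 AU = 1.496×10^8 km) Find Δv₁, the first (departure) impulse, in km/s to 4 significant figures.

Δv₁ = 4.094 km/s

From the circular-orbit relation v² = μ/r at r = 2.827×10^8 km: μ = v²r = (21.67)² × 2.827×10^8 = 1.32753×10^11 km³/s².
In km: r₁ = 9.39 × 1.496×10^8 = 1.404744×10^9 km; r₂ = 1.89 × 1.496×10^8 = 2.82744×10^8 km.
Semi-major axis of the transfer orbit: a_t = (1.404744×10^9 + 2.82744×10^8)/2 = 8.43744×10^8 km.
Circular speed at r = 1.404744×10^9 km: v_c = √(μ/r) = 9.721 km/s.
Transfer-orbit speed at the same r (vis-viva, a = a_t): v_t = √[μ(2/r − 1/a_t)] = 5.627 km/s.
Δv₁ = |v_t − v_c| = |5.627 − 9.721| = 4.094 km/s.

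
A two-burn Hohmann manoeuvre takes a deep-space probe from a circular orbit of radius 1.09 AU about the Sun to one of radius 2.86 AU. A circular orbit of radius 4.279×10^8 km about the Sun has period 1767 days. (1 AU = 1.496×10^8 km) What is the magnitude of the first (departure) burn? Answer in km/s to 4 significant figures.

From Kepler's third law T² = 4π²r³/μ at r = 4.279×10^8 km, T = 1767 days = 1767 × 86400 s = 1.526688×10^8 s: μ = 4π²r³/T² = 1.32705×10^11 km³/s².
In km: r₁ = 1.09 × 1.496×10^8 = 1.63064×10^8 km; r₂ = 2.86 × 1.496×10^8 = 4.27856×10^8 km.
Transfer-ellipse semi-major axis a_t = (r₁ + r₂)/2 = (1.63064×10^8 + 4.27856×10^8)/2 = 2.9546×10^8 km.
On the circular orbit at r = 1.63064×10^8 km, v_c = √(μ/r) = 28.5275 km/s.
Transfer-orbit speed at the same r (vis-viva, a = a_t): v_t = √[μ(2/r − 1/a_t)] = 34.3292 km/s.
Δv₁ = |v_t − v_c| = |34.3292 − 28.5275| = 5.802 km/s.

Δv₁ = 5.802 km/s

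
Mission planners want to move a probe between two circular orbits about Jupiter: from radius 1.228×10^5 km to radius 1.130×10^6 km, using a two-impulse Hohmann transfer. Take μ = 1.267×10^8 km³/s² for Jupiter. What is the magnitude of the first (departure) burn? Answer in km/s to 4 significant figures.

The Hohmann ellipse has a_t = (r₁ + r₂)/2 = 6.264×10^5 km.
Circular speed at r = 1.228×10^5 km: v_c = √(μ/r) = 32.12 km/s.
Vis-viva on the transfer ellipse at r = 1.228×10^5 km gives v_t = √[μ(2/r − 1/a_t)] = 43.14 km/s.
Δv₁ = |v_t − v_c| = |43.14 − 32.12| = 11.02 km/s.

Δv₁ = 11.02 km/s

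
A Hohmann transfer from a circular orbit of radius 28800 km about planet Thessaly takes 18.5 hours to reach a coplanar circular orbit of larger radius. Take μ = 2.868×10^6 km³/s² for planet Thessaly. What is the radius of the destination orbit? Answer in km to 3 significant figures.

Transfer time t = 18.5 hours = 66600 s, and t = π√(a_t³/μ).
So a_t = (μ t²/π²)^(1/3) = (2.868×10^6 × (66600)² / π²)^(1/3) = 1.0883×10^5 km.
Since a_t = (r₁ + r₂)/2, r₂ = 2a_t − r₁ = 2×1.0883×10^5 − 28800 = 1.8886×10^5 km.

r₂ = 1.89×10^5 km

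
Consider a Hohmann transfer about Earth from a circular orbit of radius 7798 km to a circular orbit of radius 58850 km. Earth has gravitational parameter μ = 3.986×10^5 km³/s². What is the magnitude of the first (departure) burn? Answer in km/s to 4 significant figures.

Δv₁ = 2.352 km/s

Transfer-ellipse semi-major axis a_t = (r₁ + r₂)/2 = (7798 + 58850)/2 = 33324 km.
Circular speed at r = 7798 km: v_c = √(μ/r) = 7.1495 km/s.
Vis-viva on the transfer ellipse at r = 7798 km gives v_t = √[μ(2/r − 1/a_t)] = 9.5011 km/s.
Δv₁ = |v_t − v_c| = |9.5011 − 7.1495| = 2.352 km/s.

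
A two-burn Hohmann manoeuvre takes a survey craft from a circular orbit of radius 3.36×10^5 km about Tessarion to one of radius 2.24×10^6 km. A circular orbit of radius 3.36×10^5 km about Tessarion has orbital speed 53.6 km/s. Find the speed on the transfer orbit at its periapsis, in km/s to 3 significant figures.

v = 70.7 km/s

From the circular-orbit relation v² = μ/r at r = 3.36×10^5 km: μ = v²r = (53.6)² × 3.36×10^5 = 9.65315×10^8 km³/s².
Semi-major axis of the transfer orbit: a_t = (3.360×10^5 + 2.240×10^6)/2 = 1.288×10^6 km.
The periapsis of the transfer ellipse is at r = 3.360×10^5 km.
Applying v² = μ(2/r − 1/a_t): v = 70.69 km/s.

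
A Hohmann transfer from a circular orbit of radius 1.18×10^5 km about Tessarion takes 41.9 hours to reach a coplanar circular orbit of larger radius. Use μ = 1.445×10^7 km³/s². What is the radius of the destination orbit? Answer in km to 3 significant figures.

Transfer time t = 41.9 hours = 1.5084×10^5 s, and t = π√(a_t³/μ).
So a_t = (μ t²/π²)^(1/3) = (1.445×10^7 × (1.5084×10^5)² / π²)^(1/3) = 3.2176×10^5 km.
Since a_t = (r₁ + r₂)/2, r₂ = 2a_t − r₁ = 2×3.2176×10^5 − 1.180×10^5 = 5.2552×10^5 km.

r₂ = 5.26×10^5 km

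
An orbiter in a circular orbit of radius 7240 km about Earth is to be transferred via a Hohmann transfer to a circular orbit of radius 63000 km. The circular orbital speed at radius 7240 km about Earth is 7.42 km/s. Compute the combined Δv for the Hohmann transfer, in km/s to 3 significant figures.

From the circular-orbit relation v² = μ/r at r = 7240 km: μ = v²r = (7.42)² × 7240 = 3.98608×10^5 km³/s².
The Hohmann ellipse has a_t = (r₁ + r₂)/2 = 35120 km.
Circular speed at r₁: v₁ = √(μ/r₁) = √(3.98608×10^5/7240) = 7.420 km/s.
On the transfer ellipse at r₁, v² = μ(2/r − 1/a) gives v_p = √[μ(2/r₁ − 1/a_t)] = 9.938 km/s.
First burn Δv₁ = |v_p − v₁| = 2.518 km/s.
At r₂, v₂ = √(μ/r₂) = 2.515 km/s.
Transfer-orbit speed at r₂: v_a = √[μ(2/r₂ − 1/a_t)] = 1.142 km/s.
Second burn Δv₂ = |v₂ − v_a| = 1.373 km/s.
Total Δv = Δv₁ + Δv₂ = 3.891 km/s.

Δv = 3.89 km/s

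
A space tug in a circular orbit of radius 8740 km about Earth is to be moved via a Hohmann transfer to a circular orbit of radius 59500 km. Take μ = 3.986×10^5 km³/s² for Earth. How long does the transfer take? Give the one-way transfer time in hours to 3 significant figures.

Transfer-ellipse semi-major axis a_t = (r₁ + r₂)/2 = (8740 + 59500)/2 = 34120 km.
Half the transfer-orbit period gives t = π√(a_t³/μ) = 31360 s.
Converting: 31360 s ÷ 3600 s/hour = 8.71 hours.

t = 8.71 hours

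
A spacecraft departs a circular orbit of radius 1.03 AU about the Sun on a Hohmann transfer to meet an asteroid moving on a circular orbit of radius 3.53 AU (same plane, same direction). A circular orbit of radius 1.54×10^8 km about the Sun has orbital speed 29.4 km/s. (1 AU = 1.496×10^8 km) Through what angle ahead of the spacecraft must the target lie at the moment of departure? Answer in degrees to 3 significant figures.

From the circular-orbit relation v² = μ/r at r = 1.54×10^8 km: μ = v²r = (29.4)² × 1.54×10^8 = 1.33111×10^11 km³/s².
In km: r₁ = 1.03 × 1.496×10^8 = 1.54088×10^8 km; r₂ = 3.53 × 1.496×10^8 = 5.28088×10^8 km.
The Hohmann ellipse has a_t = (r₁ + r₂)/2 = 3.41088×10^8 km.
The half-period of the transfer ellipse is t = π√(a_t³/μ) = 5.4243×10^7 s.
Target angular speed ω₂ = √(μ/r₂³) = 3.0064×10^-8 rad/s.
Angle swept by the target during transfer: ω₂·t = 1.6308 rad = 93.44°.
Arrival is 180° from departure on the ellipse, so φ = 180° − 93.44° = 86.6°.

φ = 86.6°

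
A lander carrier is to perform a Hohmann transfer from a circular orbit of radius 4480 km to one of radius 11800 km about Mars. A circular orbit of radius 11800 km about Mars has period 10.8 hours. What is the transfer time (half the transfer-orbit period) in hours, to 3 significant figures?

t = 3.09 hours

From Kepler's third law T² = 4π²r³/μ at r = 11800 km, T = 10.8 hours = 10.8 × 3600 s = 38880 s: μ = 4π²r³/T² = 42909.5 km³/s².
The Hohmann ellipse has a_t = (r₁ + r₂)/2 = 8140 km.
By Kepler's third law the transfer-orbit period is T = 2π√(a_t³/μ), so t = T/2 = 11140 s.
Converting: 11140 s ÷ 3600 s/hour = 3.09 hours.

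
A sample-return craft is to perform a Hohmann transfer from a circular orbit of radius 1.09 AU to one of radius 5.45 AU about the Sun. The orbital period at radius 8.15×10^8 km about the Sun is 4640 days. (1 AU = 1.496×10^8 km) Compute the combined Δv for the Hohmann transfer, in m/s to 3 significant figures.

Δv = 13700 m/s

From Kepler's third law T² = 4π²r³/μ at r = 8.15×10^8 km, T = 4640 days = 4640 × 86400 s = 4.00896×10^8 s: μ = 4π²r³/T² = 1.32975×10^11 km³/s².
In km: r₁ = 1.09 × 1.496×10^8 = 1.63064×10^8 km; r₂ = 5.45 × 1.496×10^8 = 8.1532×10^8 km.
Semi-major axis of the transfer orbit: a_t = (1.63064×10^8 + 8.1532×10^8)/2 = 4.89192×10^8 km.
Circular speed at r₁: v₁ = √(μ/r₁) = √(1.32975×10^11/1.63064×10^8) = 28.56 km/s.
Transfer-orbit speed at r₁ (vis-viva equation): v_p = √[μ(2/r₁ − 1/a_t)] = 36.87 km/s.
First burn Δv₁ = |v_p − v₁| = 8.310 km/s.
At r₂, v₂ = √(μ/r₂) = 12.771 km/s.
Transfer-orbit speed at r₂: v_a = √[μ(2/r₂ − 1/a_t)] = 7.3733 km/s.
Second burn Δv₂ = |v₂ − v_a| = 5.398 km/s.
Total Δv = Δv₁ + Δv₂ = 13.71 km/s.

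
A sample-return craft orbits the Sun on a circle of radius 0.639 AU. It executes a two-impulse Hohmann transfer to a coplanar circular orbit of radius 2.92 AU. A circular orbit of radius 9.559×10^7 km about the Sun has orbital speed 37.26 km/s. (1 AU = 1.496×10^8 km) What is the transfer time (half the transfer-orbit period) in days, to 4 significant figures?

t = 433.5 days

From the circular-orbit relation v² = μ/r at r = 9.559×10^7 km: μ = v²r = (37.26)² × 9.559×10^7 = 1.32708×10^11 km³/s².
In km: r₁ = 0.639 × 1.496×10^8 = 9.55944×10^7 km; r₂ = 2.92 × 1.496×10^8 = 4.36832×10^8 km.
Semi-major axis of the transfer orbit: a_t = (9.55944×10^7 + 4.36832×10^8)/2 = 2.662132×10^8 km.
Half the transfer-orbit period gives t = π√(a_t³/μ) = 3.7458×10^7 s.
Converting: 3.7458×10^7 s ÷ 86400 s/day = 433.5 days.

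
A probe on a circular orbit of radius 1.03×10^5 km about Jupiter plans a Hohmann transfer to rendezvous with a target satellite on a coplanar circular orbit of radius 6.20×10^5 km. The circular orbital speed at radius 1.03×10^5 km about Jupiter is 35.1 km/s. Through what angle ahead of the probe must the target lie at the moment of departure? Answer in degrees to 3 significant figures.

φ = 99.9°

From the circular-orbit relation v² = μ/r at r = 1.03×10^5 km: μ = v²r = (35.1)² × 1.03×10^5 = 1.26897×10^8 km³/s².
The Hohmann ellipse has a_t = (r₁ + r₂)/2 = 3.615×10^5 km.
Transfer time t = π√(a_t³/μ) = 60616 s.
The target's mean motion on its circular orbit is ω₂ = √(μ/r₂³) = 2.3075×10^-5 rad/s.
Angle swept by the target during transfer: ω₂·t = 1.3987 rad = 80.14°.
Arrival is 180° from departure on the ellipse, so φ = 180° − 80.14° = 99.9°.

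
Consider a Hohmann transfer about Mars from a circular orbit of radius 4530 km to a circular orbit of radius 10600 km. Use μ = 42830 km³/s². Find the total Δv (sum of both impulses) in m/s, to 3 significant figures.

Δv = 1020 m/s

The Hohmann ellipse has a_t = (r₁ + r₂)/2 = 7565 km.
Circular speed at r₁: v₁ = √(μ/r₁) = √(42830/4530) = 3.07486 km/s.
Transfer-orbit speed at r₁ (v² = μ(2/r − 1/a)): v_p = √[μ(2/r₁ − 1/a_t)] = 3.63977 km/s.
First burn Δv₁ = |v_p − v₁| = 0.56491 km/s.
Circular speed at r₂: v₂ = √(μ/r₂) = 2.010116 km/s.
Transfer-orbit speed at r₂: v_a = √[μ(2/r₂ − 1/a_t)] = 1.555485 km/s.
Second burn Δv₂ = |v₂ − v_a| = 0.45463 km/s.
Δv = Δv₁ + Δv₂ = 0.56491 + 0.45463 = 1.020 km/s.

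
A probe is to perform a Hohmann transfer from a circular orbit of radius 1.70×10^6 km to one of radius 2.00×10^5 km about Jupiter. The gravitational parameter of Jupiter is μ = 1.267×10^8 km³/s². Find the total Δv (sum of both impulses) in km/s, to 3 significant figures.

Δv = 13.2 km/s

Transfer-ellipse semi-major axis a_t = (r₁ + r₂)/2 = (1.700×10^6 + 2.000×10^5)/2 = 9.500×10^5 km.
Circular speed at r₁: v₁ = √(μ/r₁) = √(1.267×10^8/1.700×10^6) = 8.633 km/s.
On the transfer ellipse at r₁, vis-viva gives v_a = √[μ(2/r₁ − 1/a_t)] = 3.961 km/s.
First burn Δv₁ = |v_a − v₁| = 4.672 km/s.
Circular speed at r₂: v₂ = √(μ/r₂) = 25.17 km/s.
Transfer-orbit speed at r₂: v_p = √[μ(2/r₂ − 1/a_t)] = 33.67 km/s.
Second burn Δv₂ = |v₂ − v_p| = 8.500 km/s.
Total Δv = Δv₁ + Δv₂ = 13.17 km/s.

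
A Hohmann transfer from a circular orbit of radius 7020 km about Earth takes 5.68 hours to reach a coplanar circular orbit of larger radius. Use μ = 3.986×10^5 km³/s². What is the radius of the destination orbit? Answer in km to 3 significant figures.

Transfer time t = 5.68 hours = 20448 s, and t = π√(a_t³/μ).
So a_t = (μ t²/π²)^(1/3) = (3.986×10^5 × (20448)² / π²)^(1/3) = 25655 km.
Since a_t = (r₁ + r₂)/2, r₂ = 2a_t − r₁ = 2×25655 − 7020 = 44290 km.

r₂ = 44300 km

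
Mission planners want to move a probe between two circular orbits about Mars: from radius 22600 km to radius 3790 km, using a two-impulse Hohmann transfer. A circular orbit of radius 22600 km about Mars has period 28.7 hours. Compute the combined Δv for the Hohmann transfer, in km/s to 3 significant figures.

From Kepler's third law T² = 4π²r³/μ at r = 22600 km, T = 28.7 hours = 28.7 × 3600 s = 1.0332×10^5 s: μ = 4π²r³/T² = 42689.0 km³/s².
The Hohmann ellipse has a_t = (r₁ + r₂)/2 = 13195 km.
Circular speed at r₁: v₁ = √(μ/r₁) = √(42689.0/22600) = 1.3744 km/s.
Transfer-orbit speed at r₁ (vis-viva equation): v_a = √[μ(2/r₁ − 1/a_t)] = 0.73658 km/s.
First burn Δv₁ = |v_a − v₁| = 0.6378 km/s.
Circular speed at r₂: v₂ = √(μ/r₂) = 3.356 km/s.
Transfer-orbit speed at r₂: v_p = √[μ(2/r₂ − 1/a_t)] = 4.392 km/s.
Second burn Δv₂ = |v₂ − v_p| = 1.036 km/s.
Δv = Δv₁ + Δv₂ = 0.6378 + 1.036 = 1.674 km/s.

Δv = 1.67 km/s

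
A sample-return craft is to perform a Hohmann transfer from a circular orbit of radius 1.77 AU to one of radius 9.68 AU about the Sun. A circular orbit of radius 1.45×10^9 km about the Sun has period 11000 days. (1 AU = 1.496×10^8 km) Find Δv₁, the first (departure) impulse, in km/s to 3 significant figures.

From Kepler's third law T² = 4π²r³/μ at r = 1.45×10^9 km, T = 11000 days = 11000 × 86400 s = 9.504×10^8 s: μ = 4π²r³/T² = 1.33245×10^11 km³/s².
In km: r₁ = 1.77 × 1.496×10^8 = 2.64792×10^8 km; r₂ = 9.68 × 1.496×10^8 = 1.448128×10^9 km.
Transfer-ellipse semi-major axis a_t = (r₁ + r₂)/2 = (2.64792×10^8 + 1.448128×10^9)/2 = 8.5646×10^8 km.
Circular speed at r = 2.64792×10^8 km: v_c = √(μ/r) = 22.432 km/s.
Transfer-orbit speed at the same r (vis-viva, a = a_t): v_t = √[μ(2/r − 1/a_t)] = 29.169 km/s.
Δv₁ = |v_t − v_c| = |29.169 − 22.432| = 6.737 km/s.

Δv₁ = 6.74 km/s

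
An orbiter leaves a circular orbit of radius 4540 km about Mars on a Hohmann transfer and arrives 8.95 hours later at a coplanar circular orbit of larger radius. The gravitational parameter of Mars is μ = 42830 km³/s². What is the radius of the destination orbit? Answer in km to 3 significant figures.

r₂ = 28500 km

Transfer time t = 8.95 hours = 32220 s, and t = π√(a_t³/μ).
So a_t = (μ t²/π²)^(1/3) = (42830 × (32220)² / π²)^(1/3) = 16516 km.
Since a_t = (r₁ + r₂)/2, r₂ = 2a_t − r₁ = 2×16516 − 4540 = 28492 km.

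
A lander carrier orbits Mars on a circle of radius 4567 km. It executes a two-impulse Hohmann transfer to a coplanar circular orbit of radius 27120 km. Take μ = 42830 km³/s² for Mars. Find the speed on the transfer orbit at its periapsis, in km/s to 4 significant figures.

The Hohmann ellipse has a_t = (r₁ + r₂)/2 = 15843.5 km.
At periapsis, r = 4567 km.
From the vis-viva equation, v = √[μ(2/r − 1/a_t)] = 4.007 km/s.

v = 4.007 km/s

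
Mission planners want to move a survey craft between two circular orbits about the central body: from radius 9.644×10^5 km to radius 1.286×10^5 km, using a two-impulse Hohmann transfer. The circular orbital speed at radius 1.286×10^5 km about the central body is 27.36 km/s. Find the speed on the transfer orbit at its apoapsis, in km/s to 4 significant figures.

v = 4.847 km/s

From the circular-orbit relation v² = μ/r at r = 1.286×10^5 km: μ = v²r = (27.36)² × 1.286×10^5 = 9.62661×10^7 km³/s².
Transfer-ellipse semi-major axis a_t = (r₁ + r₂)/2 = (9.644×10^5 + 1.286×10^5)/2 = 5.465×10^5 km.
At apoapsis, r = 9.644×10^5 km.
From the vis-viva equation, v = √[μ(2/r − 1/a_t)] = 4.847 km/s.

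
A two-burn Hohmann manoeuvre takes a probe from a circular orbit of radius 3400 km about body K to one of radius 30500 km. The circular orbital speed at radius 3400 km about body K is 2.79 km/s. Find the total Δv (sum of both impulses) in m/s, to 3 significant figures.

From the circular-orbit relation v² = μ/r at r = 3400 km: μ = v²r = (2.79)² × 3400 = 26465.9 km³/s².
Semi-major axis of the transfer orbit: a_t = (3400 + 30500)/2 = 16950 km.
Circular speed at r₁: v₁ = √(μ/r₁) = √(26465.9/3400) = 2.7900 km/s.
On the transfer ellipse at r₁, vis-viva gives v_p = √[μ(2/r₁ − 1/a_t)] = 3.7426 km/s.
First burn Δv₁ = |v_p − v₁| = 0.9526 km/s.
At r₂, v₂ = √(μ/r₂) = 0.9315 km/s.
Transfer-orbit speed at r₂: v_a = √[μ(2/r₂ − 1/a_t)] = 0.4172 km/s.
Second burn Δv₂ = |v₂ − v_a| = 0.5143 km/s.
Δv = Δv₁ + Δv₂ = 0.9526 + 0.5143 = 1.467 km/s.

Δv = 1470 m/s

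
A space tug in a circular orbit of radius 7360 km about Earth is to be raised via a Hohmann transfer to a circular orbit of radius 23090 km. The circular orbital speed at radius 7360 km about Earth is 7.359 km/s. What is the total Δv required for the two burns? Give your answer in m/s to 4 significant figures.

From the circular-orbit relation v² = μ/r at r = 7360 km: μ = v²r = (7.359)² × 7360 = 3.98580×10^5 km³/s².
Transfer-ellipse semi-major axis a_t = (r₁ + r₂)/2 = (7360 + 23090)/2 = 15225 km.
Circular speed at r₁: v₁ = √(μ/r₁) = √(3.98580×10^5/7360) = 7.359 km/s.
On the transfer ellipse at r₁, vis-viva gives v_p = √[μ(2/r₁ − 1/a_t)] = 9.063 km/s.
First burn Δv₁ = |v_p − v₁| = 1.704 km/s.
Circular speed at r₂: v₂ = √(μ/r₂) = 4.155 km/s.
Transfer-orbit speed at r₂: v_a = √[μ(2/r₂ − 1/a_t)] = 2.889 km/s.
Second burn Δv₂ = |v₂ − v_a| = 1.266 km/s.
Δv = Δv₁ + Δv₂ = 1.704 + 1.266 = 2.970 km/s.

Δv = 2970 m/s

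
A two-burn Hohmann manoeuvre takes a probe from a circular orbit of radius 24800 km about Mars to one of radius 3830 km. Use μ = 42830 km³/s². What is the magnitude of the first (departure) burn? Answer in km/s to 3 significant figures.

Δv₁ = 0.634 km/s

The Hohmann ellipse has a_t = (r₁ + r₂)/2 = 14315 km.
Circular speed at r = 24800 km: v_c = √(μ/r) = 1.31416 km/s.
Transfer-orbit speed at the same r (vis-viva, a = a_t): v_t = √[μ(2/r − 1/a_t)] = 0.679754 km/s.
Δv₁ = |v_t − v_c| = |0.679754 − 1.31416| = 0.6344 km/s.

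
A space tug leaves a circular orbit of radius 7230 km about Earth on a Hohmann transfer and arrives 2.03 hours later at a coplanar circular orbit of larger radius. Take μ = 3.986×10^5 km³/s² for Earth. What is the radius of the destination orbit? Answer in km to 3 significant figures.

Transfer time t = 2.03 hours = 7308 s, and t = π√(a_t³/μ).
So a_t = (μ t²/π²)^(1/3) = (3.986×10^5 × (7308)² / π²)^(1/3) = 12920 km.
Since a_t = (r₁ + r₂)/2, r₂ = 2a_t − r₁ = 2×12920 − 7230 = 18610 km.

r₂ = 18600 km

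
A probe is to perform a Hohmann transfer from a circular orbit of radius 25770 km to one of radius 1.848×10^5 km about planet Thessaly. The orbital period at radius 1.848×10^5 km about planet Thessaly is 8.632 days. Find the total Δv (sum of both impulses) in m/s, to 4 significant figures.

Δv = 2141 m/s

From Kepler's third law T² = 4π²r³/μ at r = 1.848×10^5 km, T = 8.632 days = 8.632 × 86400 s = 7.458048×10^5 s: μ = 4π²r³/T² = 4.47935×10^5 km³/s².
Semi-major axis of the transfer orbit: a_t = (25770 + 1.848×10^5)/2 = 1.05285×10^5 km.
Circular speed at r₁: v₁ = √(μ/r₁) = √(4.47935×10^5/25770) = 4.1692 km/s.
Transfer-orbit speed at r₁ (vis-viva): v_p = √[μ(2/r₁ − 1/a_t)] = 5.5235 km/s.
First burn Δv₁ = |v_p − v₁| = 1.354 km/s.
At r₂, v₂ = √(μ/r₂) = 1.55689 km/s.
Transfer-orbit speed at r₂: v_a = √[μ(2/r₂ − 1/a_t)] = 0.770248 km/s.
Second burn Δv₂ = |v₂ − v_a| = 0.7866 km/s.
Total Δv = Δv₁ + Δv₂ = 2.141 km/s.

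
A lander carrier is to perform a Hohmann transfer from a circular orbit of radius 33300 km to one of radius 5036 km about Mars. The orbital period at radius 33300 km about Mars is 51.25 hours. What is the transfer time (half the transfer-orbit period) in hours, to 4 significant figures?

t = 11.19 hours

From Kepler's third law T² = 4π²r³/μ at r = 33300 km, T = 51.25 hours = 51.25 × 3600 s = 1.845×10^5 s: μ = 4π²r³/T² = 42825.2 km³/s².
The Hohmann ellipse has a_t = (r₁ + r₂)/2 = 19168 km.
By Kepler's third law the transfer-orbit period is T = 2π√(a_t³/μ), so t = T/2 = 40290 s.
Converting: 40290 s ÷ 3600 s/hour = 11.19 hours.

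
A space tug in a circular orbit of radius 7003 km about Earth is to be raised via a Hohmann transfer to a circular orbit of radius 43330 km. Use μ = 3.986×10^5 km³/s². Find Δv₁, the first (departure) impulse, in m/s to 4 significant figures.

Δv₁ = 2355 m/s

The Hohmann ellipse has a_t = (r₁ + r₂)/2 = 25166.5 km.
Circular speed at r = 7003 km: v_c = √(μ/r) = 7.544 km/s.
Vis-viva on the transfer ellipse at r = 7003 km gives v_t = √[μ(2/r − 1/a_t)] = 9.899 km/s.
Δv₁ = |v_t − v_c| = |9.899 − 7.544| = 2.355 km/s.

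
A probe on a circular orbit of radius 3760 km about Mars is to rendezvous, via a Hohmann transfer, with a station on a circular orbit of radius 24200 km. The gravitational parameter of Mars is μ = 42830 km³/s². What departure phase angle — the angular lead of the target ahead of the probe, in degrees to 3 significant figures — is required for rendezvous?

φ = 101°

Transfer-ellipse semi-major axis a_t = (r₁ + r₂)/2 = (3760 + 24200)/2 = 13980 km.
The half-period of the transfer ellipse is t = π√(a_t³/μ) = 25092 s.
Target angular speed ω₂ = √(μ/r₂³) = 5.4973×10^-5 rad/s.
Angle swept by the target during transfer: ω₂·t = 1.3794 rad = 79.03°.
Arrival is 180° from departure on the ellipse, so φ = 180° − 79.03° = 101°.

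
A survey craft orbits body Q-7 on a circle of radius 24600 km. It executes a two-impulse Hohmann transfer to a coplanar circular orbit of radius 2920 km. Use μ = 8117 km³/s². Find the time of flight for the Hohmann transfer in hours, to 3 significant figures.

t = 15.6 hours

The Hohmann ellipse has a_t = (r₁ + r₂)/2 = 13760 km.
Transfer time t = π√(a_t³/μ) = π√((13760)³ / 8117) = 56280 s.
Converting: 56280 s ÷ 3600 s/hour = 15.6 hours.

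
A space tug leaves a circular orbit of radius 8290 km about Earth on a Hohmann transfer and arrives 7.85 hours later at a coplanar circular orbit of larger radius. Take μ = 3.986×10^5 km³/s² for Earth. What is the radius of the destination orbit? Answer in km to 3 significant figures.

r₂ = 55400 km

Transfer time t = 7.85 hours = 28260 s, and t = π√(a_t³/μ).
So a_t = (μ t²/π²)^(1/3) = (3.986×10^5 × (28260)² / π²)^(1/3) = 31832 km.
Since a_t = (r₁ + r₂)/2, r₂ = 2a_t − r₁ = 2×31832 − 8290 = 55374 km.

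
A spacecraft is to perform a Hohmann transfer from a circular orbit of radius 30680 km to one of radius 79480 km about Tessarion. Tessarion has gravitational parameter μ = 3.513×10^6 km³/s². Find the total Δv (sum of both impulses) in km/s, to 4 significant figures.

Δv = 3.840 km/s

The Hohmann ellipse has a_t = (r₁ + r₂)/2 = 55080 km.
At r₁ the circular-orbit speed is v₁ = √(μ/r₁) = 10.70068 km/s.
On the transfer ellipse at r₁, vis-viva equation gives v_p = √[μ(2/r₁ − 1/a_t)] = 12.85415 km/s.
First burn Δv₁ = |v_p − v₁| = 2.1535 km/s.
Circular speed at r₂: v₂ = √(μ/r₂) = 6.6483 km/s.
Transfer-orbit speed at r₂: v_a = √[μ(2/r₂ − 1/a_t)] = 4.9618 km/s.
Second burn Δv₂ = |v₂ − v_a| = 1.6865 km/s.
Δv = Δv₁ + Δv₂ = 2.1535 + 1.6865 = 3.840 km/s.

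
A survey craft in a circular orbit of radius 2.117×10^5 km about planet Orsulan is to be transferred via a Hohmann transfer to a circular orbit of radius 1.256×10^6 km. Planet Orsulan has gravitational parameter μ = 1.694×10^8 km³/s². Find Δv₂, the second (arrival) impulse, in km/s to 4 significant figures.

Δv₂ = 5.376 km/s

The Hohmann ellipse has a_t = (r₁ + r₂)/2 = 7.3385×10^5 km.
Circular speed at r = 1.256×10^6 km: v_c = √(μ/r) = 11.6135 km/s.
Vis-viva on the transfer ellipse at r = 1.256×10^6 km gives v_t = √[μ(2/r − 1/a_t)] = 6.23762 km/s.
Δv₂ = |v_t − v_c| = |6.23762 − 11.6135| = 5.376 km/s.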